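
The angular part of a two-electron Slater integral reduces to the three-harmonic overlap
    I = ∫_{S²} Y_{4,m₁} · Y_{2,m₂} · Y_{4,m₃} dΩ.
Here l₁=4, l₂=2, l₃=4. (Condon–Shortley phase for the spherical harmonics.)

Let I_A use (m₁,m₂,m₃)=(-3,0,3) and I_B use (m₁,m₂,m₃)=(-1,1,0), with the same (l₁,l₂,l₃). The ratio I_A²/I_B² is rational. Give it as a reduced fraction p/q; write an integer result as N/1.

49/30

Same 4,2,4: normalisation and zero-m 3j drop out of the ratio.
A: Δ: 2! 6! 2! / 11! → 1/13860; sum: t=1:−1/720 t=2:+1/480 = 1/1440; 3j²(4 2 4; -3 0 3) = Δ·Π!·Σ² = 7/1980  (sign -1)
B: Δ: 2! 6! 2! / 11! → 1/13860; sum: t=1:−1/96 t=2:+1/72 = 1/288; 3j²(4 2 4; -1 1 0) = Δ·Π!·Σ² = 1/462  (sign +1)
I_A²/I_B² = (7/1980)/(1/462) = 49/30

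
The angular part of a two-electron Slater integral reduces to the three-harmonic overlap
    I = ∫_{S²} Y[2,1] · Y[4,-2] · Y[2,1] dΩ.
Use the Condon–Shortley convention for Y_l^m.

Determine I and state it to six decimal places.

m-sum 0 ✓  L=8 even ✓  2≤2≤6 ✓
Π(2lᵢ+1) = 5×9×5 = 225
triangle coeff Δ(2,4,2) = 1/630
Σ_t [2,2]: t=2:+1/16 = 1/16
(3j)²=2/35 [(2 4 2; 0 0 0)], sign=+1
Σ_t [1,1]: t=1:−1/36 = -1/36
(3j)²=4/63 [(2 4 2; 1 -2 1)], sign=+1
⇒ 4πI² = 40/49
I = (+1)√(40/49/(4π)) = 0.25487487

0.254875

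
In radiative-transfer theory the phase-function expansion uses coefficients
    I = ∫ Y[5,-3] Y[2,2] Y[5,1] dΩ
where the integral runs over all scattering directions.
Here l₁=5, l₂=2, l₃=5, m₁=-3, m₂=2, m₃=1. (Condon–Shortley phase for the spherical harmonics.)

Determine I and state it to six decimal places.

0.171169

Checks pass: Σm=0; 12 even; l₃=5∈[3,7].
(2·5+1)(2·2+1)(2·5+1) = 605
Δ: 2! 8! 2! / 13! → 1/38610
sum: t=0:+1/2880 t=1:−1/576 t=2:+1/2880 = -1/960
3j²(5 2 5; 0 0 0) = Δ·Π!·Σ² = 10/429  (sign +1)
sum: t=2:+1/5760 = 1/5760
3j²(5 2 5; -3 2 1) = Δ·Π!·Σ² = 56/2145  (sign +1)
combine: 4πI² = 605·10/429·56/2145 = 560/1521
take √, sign +1: I = 0.17116875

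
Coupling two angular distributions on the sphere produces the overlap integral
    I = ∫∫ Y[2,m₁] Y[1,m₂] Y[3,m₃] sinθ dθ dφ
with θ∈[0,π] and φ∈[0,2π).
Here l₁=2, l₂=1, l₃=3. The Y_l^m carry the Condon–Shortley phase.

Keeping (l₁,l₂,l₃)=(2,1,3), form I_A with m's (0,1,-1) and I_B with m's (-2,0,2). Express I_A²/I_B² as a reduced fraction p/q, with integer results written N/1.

6/5

l's match ⇒ only the (l;m) 3-j factors differ between A and B.
A: triangle coeff Δ(2,1,3) = 1/105; Σ_t [0,0]: t=0:+1/8 = 1/8; (3j)²=2/35 [(2 1 3; 0 1 -1)], sign=+1
B: triangle coeff Δ(2,1,3) = 1/105; Σ_t [0,0]: t=0:+1/24 = 1/24; (3j)²=1/21 [(2 1 3; -2 0 2)], sign=-1
I_A²/I_B² = (2/35)/(1/21) = 6/5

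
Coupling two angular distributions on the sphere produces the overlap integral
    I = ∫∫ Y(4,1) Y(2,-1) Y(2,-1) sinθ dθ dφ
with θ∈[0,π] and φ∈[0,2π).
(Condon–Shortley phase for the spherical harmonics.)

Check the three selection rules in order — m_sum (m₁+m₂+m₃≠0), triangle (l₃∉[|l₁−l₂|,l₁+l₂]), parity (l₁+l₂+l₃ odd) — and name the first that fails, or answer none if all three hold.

Σmᵢ = -1  ✗
l₃∈[|l₁−l₂|,l₁+l₂]=[2,6], have l₃=2
Σlᵢ = 8 ⇒ even

m_sum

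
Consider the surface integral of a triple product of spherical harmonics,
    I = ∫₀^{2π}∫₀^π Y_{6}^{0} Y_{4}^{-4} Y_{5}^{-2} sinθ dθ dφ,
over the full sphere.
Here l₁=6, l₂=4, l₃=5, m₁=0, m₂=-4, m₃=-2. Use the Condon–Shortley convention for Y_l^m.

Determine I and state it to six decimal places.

0.000000

m-sum = 0 − 4 − 2 = -6 ≠ 0 ⇒ I = 0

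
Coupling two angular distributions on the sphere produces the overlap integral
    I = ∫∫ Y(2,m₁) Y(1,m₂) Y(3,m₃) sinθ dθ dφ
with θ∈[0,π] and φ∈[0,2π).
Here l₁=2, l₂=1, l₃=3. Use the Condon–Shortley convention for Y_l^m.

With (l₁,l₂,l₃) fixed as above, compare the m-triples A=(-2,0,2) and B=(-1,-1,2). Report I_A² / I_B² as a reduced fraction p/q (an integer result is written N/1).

1/2

Same 2,1,3: normalisation and zero-m 3j drop out of the ratio.
A: Δ: 0! 4! 2! / 7! → 1/105; sum: t=0:+1/24 = 1/24; 3j²(2 1 3; -2 0 2) = Δ·Π!·Σ² = 1/21  (sign -1)
B: Δ: 0! 4! 2! / 7! → 1/105; sum: t=0:+1/12 = 1/12; 3j²(2 1 3; -1 -1 2) = Δ·Π!·Σ² = 2/21  (sign -1)
I_A²/I_B² = (1/21)/(2/21) = 1/2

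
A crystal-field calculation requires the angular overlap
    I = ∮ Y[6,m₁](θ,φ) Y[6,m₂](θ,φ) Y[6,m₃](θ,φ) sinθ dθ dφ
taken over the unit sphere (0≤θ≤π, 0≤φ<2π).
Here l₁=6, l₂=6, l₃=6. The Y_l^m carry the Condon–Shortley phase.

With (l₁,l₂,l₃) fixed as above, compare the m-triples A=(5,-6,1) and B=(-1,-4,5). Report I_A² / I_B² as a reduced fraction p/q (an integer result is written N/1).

l's match ⇒ only the (l;m) 3-j factors differ between A and B.
A: triangle coeff Δ(6,6,6) = 1/325909584; Σ_t [0,0]: t=0:+1/62208000 = 1/62208000; (3j)²=77/8398 [(6 6 6; 5 -6 1)], sign=-1
B: triangle coeff Δ(6,6,6) = 1/325909584; Σ_t [1,2]: t=1:−1/10368000 t=2:+1/4147200 = 1/6912000; (3j)²=189/16796 [(6 6 6; -1 -4 5)], sign=-1
I_A²/I_B² = (77/8398)/(189/16796) = 22/27

22/27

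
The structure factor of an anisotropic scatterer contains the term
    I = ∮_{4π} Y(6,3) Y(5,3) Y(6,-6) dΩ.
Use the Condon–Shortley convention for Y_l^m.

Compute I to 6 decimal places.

Σlᵢ=17 odd — θ-integrand is odd under cosθ→−cosθ; I=0

0.000000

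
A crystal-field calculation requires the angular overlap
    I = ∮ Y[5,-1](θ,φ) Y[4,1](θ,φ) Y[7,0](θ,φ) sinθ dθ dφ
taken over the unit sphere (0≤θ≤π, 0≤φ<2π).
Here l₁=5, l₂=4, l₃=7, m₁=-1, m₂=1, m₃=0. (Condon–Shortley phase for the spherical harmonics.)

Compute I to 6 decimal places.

0.017039

Checks pass: Σm=0; 16 even; l₃=7∈[1,9].
(2·5+1)(2·4+1)(2·7+1) = 1485
Δ: 2! 8! 6! / 17! → 1/6126120
sum: t=0:+1/69120 t=1:−1/20736 t=2:+1/69120 = -1/51840
3j²(5 4 7; 0 0 0) = Δ·Π!·Σ² = 280/21879  (sign +1)
sum: t=0:+1/345600 t=1:−1/34560 t=2:+1/41472 = -1/518400
3j²(5 4 7; -1 1 0) = Δ·Π!·Σ² = 7/36465  (sign +1)
combine: 4πI² = 1485·280/21879·7/36465 = 1960/537251
take √, sign +1: I = 0.01703862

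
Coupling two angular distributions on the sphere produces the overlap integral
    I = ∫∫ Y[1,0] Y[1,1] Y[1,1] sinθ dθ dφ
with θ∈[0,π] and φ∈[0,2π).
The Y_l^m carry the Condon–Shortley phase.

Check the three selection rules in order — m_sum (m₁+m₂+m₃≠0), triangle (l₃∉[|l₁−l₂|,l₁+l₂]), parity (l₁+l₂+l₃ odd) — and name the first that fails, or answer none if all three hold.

azimuthal sum: 0 + 1 + 1 = 2  ✗
0 ≤ 1 ≤ 2 (triangle on l)
L = 1 + 1 + 1 = 3 (odd)

m_sum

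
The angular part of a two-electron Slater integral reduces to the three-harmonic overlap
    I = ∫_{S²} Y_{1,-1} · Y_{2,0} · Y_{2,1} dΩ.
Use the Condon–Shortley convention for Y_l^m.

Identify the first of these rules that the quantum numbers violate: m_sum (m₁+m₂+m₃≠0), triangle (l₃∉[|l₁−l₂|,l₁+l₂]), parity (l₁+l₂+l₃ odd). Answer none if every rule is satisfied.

azimuthal sum: -1 + 0 + 1 = 0  ✓
1 ≤ 2 ≤ 3 (triangle on l)  ✓
L = 1 + 2 + 2 = 5 (odd)  ✗

parity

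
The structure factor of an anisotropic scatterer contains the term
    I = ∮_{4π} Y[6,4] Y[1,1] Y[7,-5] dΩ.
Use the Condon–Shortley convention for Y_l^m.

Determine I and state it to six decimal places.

-0.284256

Rules hold: Σm=0, L=14 even, 5≤7≤7.
N = 13·3·15 = 585
Δ = 0!·12!·2!/15! = 1/1365
Racah Σ t=0..0: t=0:+1/518400 = 1/518400
⇒ 3j(6 1 7; 0 0 0)² = 7/195, sgn -1
Racah Σ t=0..0: t=0:+1/14515200 = 1/14515200
⇒ 3j(6 1 7; 4 1 -5)² = 22/455, sgn +1
4πI² = N·(3j₀)²·(3jₘ)² = 66/65
I = -1·√(1.01538/4π) = -0.28425647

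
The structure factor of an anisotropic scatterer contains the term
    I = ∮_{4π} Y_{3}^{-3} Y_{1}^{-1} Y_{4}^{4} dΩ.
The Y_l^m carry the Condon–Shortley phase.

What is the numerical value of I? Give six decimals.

0.325735

Checks pass: Σm=0; 8 even; l₃=4∈[2,4].
(2·3+1)(2·1+1)(2·4+1) = 189
Δ: 0! 6! 2! / 9! → 1/252
sum: t=0:+1/36 = 1/36
3j²(3 1 4; 0 0 0) = Δ·Π!·Σ² = 4/63  (sign +1)
sum: t=0:+1/1440 = 1/1440
3j²(3 1 4; -3 -1 4) = Δ·Π!·Σ² = 1/9  (sign +1)
combine: 4πI² = 189·4/63·1/9 = 4/3
take √, sign +1: I = 0.32573501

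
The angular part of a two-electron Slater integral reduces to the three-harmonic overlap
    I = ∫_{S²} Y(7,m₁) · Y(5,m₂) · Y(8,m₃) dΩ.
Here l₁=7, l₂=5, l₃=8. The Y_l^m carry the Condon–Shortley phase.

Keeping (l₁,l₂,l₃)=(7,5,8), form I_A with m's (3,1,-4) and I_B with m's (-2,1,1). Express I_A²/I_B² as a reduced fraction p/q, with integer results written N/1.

l's match ⇒ only the (l;m) 3-j factors differ between A and B.
A: triangle coeff Δ(7,5,8) = 1/814773960; Σ_t [0,4]: t=0:+1/298598400 t=1:−1/21772800 t=2:+1/15482880 t=3:−1/78382080 t=4:+1/4180377600 = 17/1791590400; (3j)²=17/8892 [(7 5 8; 3 1 -4)], sign=+1
B: triangle coeff Δ(7,5,8) = 1/814773960; Σ_t [0,4]: t=0:+1/6270566400 t=1:−1/58060800 t=2:+1/5806080 t=3:−1/3732480 t=4:+1/16588800 = -47/895795200; (3j)²=15463/3325608 [(7 5 8; -2 1 1)], sign=+1
I_A²/I_B² = (17/8892)/(15463/3325608) = 6358/15463

6358/15463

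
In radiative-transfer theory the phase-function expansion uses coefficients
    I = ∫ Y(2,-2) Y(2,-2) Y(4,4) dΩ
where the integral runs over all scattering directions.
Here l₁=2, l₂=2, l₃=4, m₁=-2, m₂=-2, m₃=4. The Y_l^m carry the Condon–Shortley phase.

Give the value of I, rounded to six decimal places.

0.337168

Rules hold: Σm=0, L=8 even, 0≤4≤4.
N = 5·5·9 = 225
Δ = 0!·4!·4!/9! = 1/630
Racah Σ t=0..0: t=0:+1/16 = 1/16
⇒ 3j(2 2 4; 0 0 0)² = 2/35, sgn +1
Racah Σ t=0..0: t=0:+1/576 = 1/576
⇒ 3j(2 2 4; -2 -2 4)² = 1/9, sgn +1
4πI² = N·(3j₀)²·(3jₘ)² = 10/7
I = +1·√(1.42857/4π) = 0.33716777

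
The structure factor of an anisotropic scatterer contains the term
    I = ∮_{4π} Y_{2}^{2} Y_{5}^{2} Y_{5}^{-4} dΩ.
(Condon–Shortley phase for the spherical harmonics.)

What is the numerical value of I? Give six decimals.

m-sum 0 ✓  L=12 even ✓  3≤5≤7 ✓
Π(2lᵢ+1) = 5×11×11 = 605
triangle coeff Δ(2,5,5) = 1/38610
Σ_t [0,2]: t=0:+1/2880 t=1:−1/576 t=2:+1/2880 = -1/960
(3j)²=10/429 [(2 5 5; 0 0 0)], sign=+1
Σ_t [0,0]: t=0:+1/20160 = 1/20160
(3j)²=12/715 [(2 5 5; 2 2 -4)], sign=-1
⇒ 4πI² = 40/169
I = (-1)√(40/169/(4π)) = -0.13724032

-0.137240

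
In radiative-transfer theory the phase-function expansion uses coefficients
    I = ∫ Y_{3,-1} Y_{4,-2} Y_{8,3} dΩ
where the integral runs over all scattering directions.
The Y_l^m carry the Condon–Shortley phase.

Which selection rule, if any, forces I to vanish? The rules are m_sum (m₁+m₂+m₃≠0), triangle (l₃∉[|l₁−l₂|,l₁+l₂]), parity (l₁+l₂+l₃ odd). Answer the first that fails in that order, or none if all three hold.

azimuthal sum: -1 − 2 + 3 = 0  ✓
1 ≤ 8 ≤ 7 (triangle on l)  ✗
L = 3 + 4 + 8 = 15 (odd)

triangle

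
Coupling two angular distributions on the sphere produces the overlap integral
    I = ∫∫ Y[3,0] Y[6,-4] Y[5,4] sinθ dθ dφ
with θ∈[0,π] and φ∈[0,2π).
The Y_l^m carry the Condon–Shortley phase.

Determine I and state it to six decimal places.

-0.139560

m-sum 0 ✓  L=14 even ✓  3≤5≤9 ✓
Π(2lᵢ+1) = 7×13×11 = 1001
triangle coeff Δ(3,6,5) = 1/675675
Σ_t [1,3]: t=1:−1/8640 t=2:+1/2304 t=3:−1/8640 = 7/34560
(3j)²=7/429 [(3 6 5; 0 0 0)], sign=-1
Σ_t [1,2]: t=1:−1/60480 t=2:+1/161280 = -1/96768
(3j)²=15/1001 [(3 6 5; 0 -4 4)], sign=+1
⇒ 4πI² = 35/143
I = (-1)√(35/143/(4π)) = -0.13956004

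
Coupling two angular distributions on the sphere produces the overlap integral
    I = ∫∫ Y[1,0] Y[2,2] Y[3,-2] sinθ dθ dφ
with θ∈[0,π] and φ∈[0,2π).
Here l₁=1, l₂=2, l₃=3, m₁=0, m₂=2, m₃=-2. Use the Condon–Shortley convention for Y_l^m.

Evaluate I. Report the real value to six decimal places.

m-sum 0 ✓  L=6 even ✓  1≤3≤3 ✓
Π(2lᵢ+1) = 3×5×7 = 105
triangle coeff Δ(1,2,3) = 1/105
Σ_t [0,0]: t=0:+1/4 = 1/4
(3j)²=3/35 [(1 2 3; 0 0 0)], sign=-1
Σ_t [0,0]: t=0:+1/24 = 1/24
(3j)²=1/21 [(1 2 3; 0 2 -2)], sign=-1
⇒ 4πI² = 3/7
I = (+1)√(3/7/(4π)) = 0.18467439

0.184674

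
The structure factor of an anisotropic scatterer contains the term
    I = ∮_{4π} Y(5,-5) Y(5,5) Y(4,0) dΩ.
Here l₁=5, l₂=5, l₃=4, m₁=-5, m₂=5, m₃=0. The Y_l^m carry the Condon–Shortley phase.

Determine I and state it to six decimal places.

Rules hold: Σm=0, L=14 even, 0≤4≤10.
N = 11·11·9 = 1089
Δ = 6!·4!·4!/15! = 1/3153150
Racah Σ t=1..5: t=1:−1/69120 t=2:+1/1728 t=3:−1/576 t=4:+1/1728 t=5:−1/69120 = -7/11520
⇒ 3j(5 5 4; 0 0 0)² = 2/143, sgn -1
Racah Σ t=6..6: t=6:+1/414720 = 1/414720
⇒ 3j(5 5 4; -5 5 0)² = 2/143, sgn +1
4πI² = N·(3j₀)²·(3jₘ)² = 36/169
I = -1·√(0.213018/4π) = -0.13019760

-0.130198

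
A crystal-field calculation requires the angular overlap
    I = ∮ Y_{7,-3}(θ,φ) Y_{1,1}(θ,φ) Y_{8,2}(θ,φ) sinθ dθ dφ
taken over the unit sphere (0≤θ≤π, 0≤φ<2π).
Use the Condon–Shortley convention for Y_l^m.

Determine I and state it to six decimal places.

Checks pass: Σm=0; 16 even; l₃=8∈[6,8].
(2·7+1)(2·1+1)(2·8+1) = 765
Δ: 0! 14! 2! / 17! → 1/2040
sum: t=0:+1/25401600 = 1/25401600
3j²(7 1 8; 0 0 0) = Δ·Π!·Σ² = 8/255  (sign +1)
sum: t=0:+1/174182400 = 1/174182400
3j²(7 1 8; -3 1 2) = Δ·Π!·Σ² = 1/136  (sign +1)
combine: 4πI² = 765·8/255·1/136 = 3/17
take √, sign +1: I = 0.11850352

0.118504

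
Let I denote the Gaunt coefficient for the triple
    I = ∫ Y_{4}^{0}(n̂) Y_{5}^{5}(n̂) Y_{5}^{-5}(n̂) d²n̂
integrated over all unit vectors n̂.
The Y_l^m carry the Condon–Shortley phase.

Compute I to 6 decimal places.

-0.130198

Checks pass: Σm=0; 14 even; l₃=5∈[1,9].
(2·4+1)(2·5+1)(2·5+1) = 1089
Δ: 4! 4! 6! / 15! → 1/3153150
sum: t=0:+1/69120 t=1:−1/1728 t=2:+1/576 t=3:−1/1728 t=4:+1/69120 = 7/11520
3j²(4 5 5; 0 0 0) = Δ·Π!·Σ² = 2/143  (sign -1)
sum: t=4:+1/414720 = 1/414720
3j²(4 5 5; 0 5 -5) = Δ·Π!·Σ² = 2/143  (sign +1)
combine: 4πI² = 1089·2/143·2/143 = 36/169
take √, sign -1: I = -0.13019760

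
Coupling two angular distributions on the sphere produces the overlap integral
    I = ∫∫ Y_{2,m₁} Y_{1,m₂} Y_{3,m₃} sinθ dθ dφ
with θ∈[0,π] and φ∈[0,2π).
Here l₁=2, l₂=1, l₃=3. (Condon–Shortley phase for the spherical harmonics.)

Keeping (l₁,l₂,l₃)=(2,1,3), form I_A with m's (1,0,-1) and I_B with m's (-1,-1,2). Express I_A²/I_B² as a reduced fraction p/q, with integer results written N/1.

l's match ⇒ only the (l;m) 3-j factors differ between A and B.
A: triangle coeff Δ(2,1,3) = 1/105; Σ_t [0,0]: t=0:+1/6 = 1/6; (3j)²=8/105 [(2 1 3; 1 0 -1)], sign=+1
B: triangle coeff Δ(2,1,3) = 1/105; Σ_t [0,0]: t=0:+1/12 = 1/12; (3j)²=2/21 [(2 1 3; -1 -1 2)], sign=-1
I_A²/I_B² = (8/105)/(2/21) = 4/5

4/5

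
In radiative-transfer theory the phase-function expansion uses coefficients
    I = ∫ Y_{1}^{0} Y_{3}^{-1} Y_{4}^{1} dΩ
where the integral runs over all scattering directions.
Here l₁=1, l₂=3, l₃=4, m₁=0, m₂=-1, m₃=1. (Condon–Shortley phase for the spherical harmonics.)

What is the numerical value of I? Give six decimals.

m-sum 0 ✓  L=8 even ✓  2≤4≤4 ✓
Π(2lᵢ+1) = 3×7×9 = 189
triangle coeff Δ(1,3,4) = 1/252
Σ_t [0,0]: t=0:+1/36 = 1/36
(3j)²=4/63 [(1 3 4; 0 0 0)], sign=+1
Σ_t [0,0]: t=0:+1/48 = 1/48
(3j)²=5/84 [(1 3 4; 0 -1 1)], sign=-1
⇒ 4πI² = 5/7
I = (-1)√(5/7/(4π)) = -0.23841361

-0.238414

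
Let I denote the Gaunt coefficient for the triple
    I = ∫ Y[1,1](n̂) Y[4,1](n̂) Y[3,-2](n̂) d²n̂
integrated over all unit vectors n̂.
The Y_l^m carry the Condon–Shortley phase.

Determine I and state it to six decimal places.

-0.106622

Rules hold: Σm=0, L=8 even, 3≤3≤5.
N = 3·9·7 = 189
Δ = 2!·0!·6!/9! = 1/252
Racah Σ t=1..1: t=1:−1/36 = -1/36
⇒ 3j(1 4 3; 0 0 0)² = 4/63, sgn +1
Racah Σ t=0..0: t=0:+1/240 = 1/240
⇒ 3j(1 4 3; 1 1 -2)² = 1/84, sgn -1
4πI² = N·(3j₀)²·(3jₘ)² = 1/7
I = -1·√(0.142857/4π) = -0.10662181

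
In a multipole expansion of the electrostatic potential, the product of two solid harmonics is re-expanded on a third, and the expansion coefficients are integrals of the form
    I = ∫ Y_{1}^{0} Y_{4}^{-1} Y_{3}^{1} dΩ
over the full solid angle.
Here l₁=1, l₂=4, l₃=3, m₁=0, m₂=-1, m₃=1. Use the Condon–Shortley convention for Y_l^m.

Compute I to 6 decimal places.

Rules hold: Σm=0, L=8 even, 3≤3≤5.
N = 3·9·7 = 189
Δ = 2!·0!·6!/9! = 1/252
Racah Σ t=1..1: t=1:−1/36 = -1/36
⇒ 3j(1 4 3; 0 0 0)² = 4/63, sgn +1
Racah Σ t=1..1: t=1:−1/48 = -1/48
⇒ 3j(1 4 3; 0 -1 1)² = 5/84, sgn -1
4πI² = N·(3j₀)²·(3jₘ)² = 5/7
I = -1·√(0.714286/4π) = -0.23841361

-0.238414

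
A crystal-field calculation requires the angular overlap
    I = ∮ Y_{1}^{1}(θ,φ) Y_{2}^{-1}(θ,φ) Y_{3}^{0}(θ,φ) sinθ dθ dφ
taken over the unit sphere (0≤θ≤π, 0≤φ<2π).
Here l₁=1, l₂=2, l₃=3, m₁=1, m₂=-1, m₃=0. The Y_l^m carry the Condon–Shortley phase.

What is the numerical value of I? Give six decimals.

0.143048

Checks pass: Σm=0; 6 even; l₃=3∈[1,3].
(2·1+1)(2·2+1)(2·3+1) = 105
Δ: 0! 2! 4! / 7! → 1/105
sum: t=0:+1/4 = 1/4
3j²(1 2 3; 0 0 0) = Δ·Π!·Σ² = 3/35  (sign -1)
sum: t=0:+1/12 = 1/12
3j²(1 2 3; 1 -1 0) = Δ·Π!·Σ² = 1/35  (sign -1)
combine: 4πI² = 105·3/35·1/35 = 9/35
take √, sign +1: I = 0.14304817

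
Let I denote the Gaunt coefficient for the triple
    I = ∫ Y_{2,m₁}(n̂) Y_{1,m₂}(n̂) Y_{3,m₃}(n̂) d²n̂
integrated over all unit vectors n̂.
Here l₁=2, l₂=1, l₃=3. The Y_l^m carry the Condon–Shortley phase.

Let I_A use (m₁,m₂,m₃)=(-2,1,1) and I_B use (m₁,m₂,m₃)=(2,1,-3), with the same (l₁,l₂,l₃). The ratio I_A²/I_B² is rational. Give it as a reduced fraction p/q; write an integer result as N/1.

1/15

l's match ⇒ only the (l;m) 3-j factors differ between A and B.
A: triangle coeff Δ(2,1,3) = 1/105; Σ_t [0,0]: t=0:+1/48 = 1/48; (3j)²=1/105 [(2 1 3; -2 1 1)], sign=+1
B: triangle coeff Δ(2,1,3) = 1/105; Σ_t [0,0]: t=0:+1/48 = 1/48; (3j)²=1/7 [(2 1 3; 2 1 -3)], sign=+1
I_A²/I_B² = (1/105)/(1/7) = 1/15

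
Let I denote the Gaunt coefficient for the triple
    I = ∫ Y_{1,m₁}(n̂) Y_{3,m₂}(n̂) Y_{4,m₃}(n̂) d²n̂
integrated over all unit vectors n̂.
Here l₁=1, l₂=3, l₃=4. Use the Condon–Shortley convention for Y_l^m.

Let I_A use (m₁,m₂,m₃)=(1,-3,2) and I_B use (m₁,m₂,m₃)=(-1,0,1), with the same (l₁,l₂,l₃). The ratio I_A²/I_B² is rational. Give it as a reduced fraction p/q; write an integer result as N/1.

Same 1,3,4: normalisation and zero-m 3j drop out of the ratio.
A: Δ: 0! 2! 6! / 9! → 1/252; sum: t=0:+1/1440 = 1/1440; 3j²(1 3 4; 1 -3 2) = Δ·Π!·Σ² = 1/252  (sign +1)
B: Δ: 0! 2! 6! / 9! → 1/252; sum: t=0:+1/72 = 1/72; 3j²(1 3 4; -1 0 1) = Δ·Π!·Σ² = 5/126  (sign -1)
I_A²/I_B² = (1/252)/(5/126) = 1/10

1/10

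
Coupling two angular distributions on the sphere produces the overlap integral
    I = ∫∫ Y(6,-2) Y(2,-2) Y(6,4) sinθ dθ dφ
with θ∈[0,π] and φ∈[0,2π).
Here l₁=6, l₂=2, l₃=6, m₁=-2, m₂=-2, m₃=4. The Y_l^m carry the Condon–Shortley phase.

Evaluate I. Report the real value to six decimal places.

-0.153870

Checks pass: Σm=0; 14 even; l₃=6∈[4,8].
(2·6+1)(2·2+1)(2·6+1) = 845
Δ: 2! 10! 2! / 15! → 1/90090
sum: t=0:+1/69120 t=1:−1/14400 t=2:+1/69120 = -7/172800
3j²(6 2 6; 0 0 0) = Δ·Π!·Σ² = 14/715  (sign -1)
sum: t=0:+1/322560 = 1/322560
3j²(6 2 6; -2 -2 4) = Δ·Π!·Σ² = 18/1001  (sign +1)
combine: 4πI² = 845·14/715·18/1001 = 36/121
take √, sign -1: I = -0.15386989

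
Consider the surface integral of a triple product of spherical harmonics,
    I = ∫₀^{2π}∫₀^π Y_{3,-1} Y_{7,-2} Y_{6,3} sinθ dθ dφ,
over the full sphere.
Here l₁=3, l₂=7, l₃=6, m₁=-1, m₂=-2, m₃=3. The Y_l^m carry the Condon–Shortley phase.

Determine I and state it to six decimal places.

-0.122872

Checks pass: Σm=0; 16 even; l₃=6∈[4,10].
(2·3+1)(2·7+1)(2·6+1) = 1365
Δ: 4! 2! 10! / 17! → 1/2042040
sum: t=1:−1/207360 t=2:+1/57600 t=3:−1/207360 = 1/129600
3j²(3 7 6; 0 0 0) = Δ·Π!·Σ² = 168/12155  (sign +1)
sum: t=2:+1/241920 t=3:−1/483840 t=4:+1/17418240 = 37/17418240
3j²(3 7 6; -1 -2 3) = Δ·Π!·Σ² = 1369/136136  (sign -1)
combine: 4πI² = 1365·168/12155·1369/136136 = 86247/454597
take √, sign -1: I = -0.12287224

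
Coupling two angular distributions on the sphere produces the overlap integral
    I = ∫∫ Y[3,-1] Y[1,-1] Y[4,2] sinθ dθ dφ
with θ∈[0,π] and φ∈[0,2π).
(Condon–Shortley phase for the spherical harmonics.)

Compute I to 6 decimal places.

m-sum 0 ✓  L=8 even ✓  2≤4≤4 ✓
Π(2lᵢ+1) = 7×3×9 = 189
triangle coeff Δ(3,1,4) = 1/252
Σ_t [0,0]: t=0:+1/36 = 1/36
(3j)²=4/63 [(3 1 4; 0 0 0)], sign=+1
Σ_t [0,0]: t=0:+1/96 = 1/96
(3j)²=5/84 [(3 1 4; -1 -1 2)], sign=+1
⇒ 4πI² = 5/7
I = (+1)√(5/7/(4π)) = 0.23841361

0.238414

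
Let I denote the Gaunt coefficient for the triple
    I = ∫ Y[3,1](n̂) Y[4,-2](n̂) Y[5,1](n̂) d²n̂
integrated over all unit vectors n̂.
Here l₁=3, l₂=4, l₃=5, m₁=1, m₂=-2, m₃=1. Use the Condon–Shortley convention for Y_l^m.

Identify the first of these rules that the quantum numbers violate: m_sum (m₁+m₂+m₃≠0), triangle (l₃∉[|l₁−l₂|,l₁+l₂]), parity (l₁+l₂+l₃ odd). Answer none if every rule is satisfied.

none

azimuthal sum: 1 − 2 + 1 = 0  ✓
1 ≤ 5 ≤ 7 (triangle on l)  ✓
L = 3 + 4 + 5 = 12 (even)  ✓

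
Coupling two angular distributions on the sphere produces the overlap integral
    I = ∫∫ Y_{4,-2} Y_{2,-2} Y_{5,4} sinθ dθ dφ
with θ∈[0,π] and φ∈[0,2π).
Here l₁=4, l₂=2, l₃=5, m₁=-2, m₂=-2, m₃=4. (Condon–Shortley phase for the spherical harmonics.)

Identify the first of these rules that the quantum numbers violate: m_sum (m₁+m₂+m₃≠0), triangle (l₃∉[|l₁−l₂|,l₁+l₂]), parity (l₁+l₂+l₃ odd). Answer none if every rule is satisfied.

parity

Σmᵢ = 0  ✓
l₃∈[|l₁−l₂|,l₁+l₂]=[2,6], have l₃=5  ✓
Σlᵢ = 11 ⇒ odd  ✗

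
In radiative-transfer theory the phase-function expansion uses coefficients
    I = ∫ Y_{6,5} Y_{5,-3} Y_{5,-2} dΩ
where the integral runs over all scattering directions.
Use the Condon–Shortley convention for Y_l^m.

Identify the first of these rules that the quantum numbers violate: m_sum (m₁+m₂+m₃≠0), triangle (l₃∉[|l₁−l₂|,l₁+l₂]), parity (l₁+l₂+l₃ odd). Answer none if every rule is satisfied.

Σmᵢ = 0  ✓
l₃∈[|l₁−l₂|,l₁+l₂]=[1,11], have l₃=5  ✓
Σlᵢ = 16 ⇒ even  ✓

none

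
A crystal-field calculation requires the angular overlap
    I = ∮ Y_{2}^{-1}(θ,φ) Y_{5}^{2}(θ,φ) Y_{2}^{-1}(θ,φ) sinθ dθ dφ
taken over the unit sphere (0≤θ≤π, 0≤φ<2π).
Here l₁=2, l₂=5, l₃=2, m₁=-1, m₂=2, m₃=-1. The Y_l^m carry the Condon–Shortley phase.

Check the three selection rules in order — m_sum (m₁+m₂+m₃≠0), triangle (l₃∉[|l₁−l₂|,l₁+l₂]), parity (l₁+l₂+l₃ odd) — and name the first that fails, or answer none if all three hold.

azimuthal sum: -1 + 2 − 1 = 0  ✓
3 ≤ 2 ≤ 7 (triangle on l)  ✗
L = 2 + 5 + 2 = 9 (odd)

triangle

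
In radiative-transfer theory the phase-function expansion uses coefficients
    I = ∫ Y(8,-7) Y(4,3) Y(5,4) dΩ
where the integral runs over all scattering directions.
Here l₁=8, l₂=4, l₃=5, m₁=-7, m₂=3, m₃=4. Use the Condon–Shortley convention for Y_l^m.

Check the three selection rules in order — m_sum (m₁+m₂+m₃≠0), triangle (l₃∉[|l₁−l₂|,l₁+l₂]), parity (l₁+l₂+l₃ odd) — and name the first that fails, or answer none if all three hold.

parity

Σmᵢ = 0  ✓
l₃∈[|l₁−l₂|,l₁+l₂]=[4,12], have l₃=5  ✓
Σlᵢ = 17 ⇒ odd  ✗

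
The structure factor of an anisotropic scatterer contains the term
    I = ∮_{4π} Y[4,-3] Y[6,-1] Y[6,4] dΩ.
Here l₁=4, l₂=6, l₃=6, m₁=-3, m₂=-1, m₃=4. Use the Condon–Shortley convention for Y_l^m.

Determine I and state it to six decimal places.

-0.154578

Rules hold: Σm=0, L=16 even, 2≤6≤10.
N = 9·13·13 = 1521
Δ = 4!·4!·8!/17! = 1/15315300
Racah Σ t=0..4: t=0:+1/829440 t=1:−1/25920 t=2:+1/9216 t=3:−1/25920 t=4:+1/829440 = 7/207360
⇒ 3j(4 6 6; 0 0 0)² = 28/2431, sgn +1
Racah Σ t=3..4: t=3:−1/207360 t=4:+1/725760 = -1/290304
⇒ 3j(4 6 6; -3 -1 4)² = 125/7293, sgn -1
4πI² = N·(3j₀)²·(3jₘ)² = 10500/34969
I = -1·√(0.300266/4π) = -0.15457815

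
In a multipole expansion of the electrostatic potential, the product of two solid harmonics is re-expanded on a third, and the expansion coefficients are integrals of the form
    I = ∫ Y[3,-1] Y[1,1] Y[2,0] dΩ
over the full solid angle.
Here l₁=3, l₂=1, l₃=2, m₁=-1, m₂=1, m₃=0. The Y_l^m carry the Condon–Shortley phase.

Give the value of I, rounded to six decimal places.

Rules hold: Σm=0, L=6 even, 2≤2≤4.
N = 7·3·5 = 105
Δ = 2!·4!·0!/7! = 1/105
Racah Σ t=1..1: t=1:−1/4 = -1/4
⇒ 3j(3 1 2; 0 0 0)² = 3/35, sgn -1
Racah Σ t=2..2: t=2:+1/8 = 1/8
⇒ 3j(3 1 2; -1 1 0)² = 2/35, sgn +1
4πI² = N·(3j₀)²·(3jₘ)² = 18/35
I = -1·√(0.514286/4π) = -0.20230066

-0.202301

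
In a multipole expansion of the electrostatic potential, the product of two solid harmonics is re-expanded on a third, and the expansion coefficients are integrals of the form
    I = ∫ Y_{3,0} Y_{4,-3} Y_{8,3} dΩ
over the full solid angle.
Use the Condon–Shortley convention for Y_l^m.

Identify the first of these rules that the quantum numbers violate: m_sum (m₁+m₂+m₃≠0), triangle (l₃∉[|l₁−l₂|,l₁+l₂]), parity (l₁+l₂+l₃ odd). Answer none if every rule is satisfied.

m₁+m₂+m₃ = 0 − 3 + 3 = 0  ✓
triangle: |3−4|=1 ≤ l₃=8 ≤ 3+4=7  ✗
parity: l₁+l₂+l₃ = 15 is odd

triangle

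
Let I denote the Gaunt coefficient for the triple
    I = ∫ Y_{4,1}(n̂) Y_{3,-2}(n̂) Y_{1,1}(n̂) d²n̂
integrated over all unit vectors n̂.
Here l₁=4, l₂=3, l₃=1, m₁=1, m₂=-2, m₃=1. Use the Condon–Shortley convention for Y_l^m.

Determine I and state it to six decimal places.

Rules hold: Σm=0, L=8 even, 1≤1≤7.
N = 9·7·3 = 189
Δ = 6!·2!·0!/9! = 1/252
Racah Σ t=3..3: t=3:−1/36 = -1/36
⇒ 3j(4 3 1; 0 0 0)² = 4/63, sgn +1
Racah Σ t=1..1: t=1:−1/240 = -1/240
⇒ 3j(4 3 1; 1 -2 1)² = 1/84, sgn -1
4πI² = N·(3j₀)²·(3jₘ)² = 1/7
I = -1·√(0.142857/4π) = -0.10662181

-0.106622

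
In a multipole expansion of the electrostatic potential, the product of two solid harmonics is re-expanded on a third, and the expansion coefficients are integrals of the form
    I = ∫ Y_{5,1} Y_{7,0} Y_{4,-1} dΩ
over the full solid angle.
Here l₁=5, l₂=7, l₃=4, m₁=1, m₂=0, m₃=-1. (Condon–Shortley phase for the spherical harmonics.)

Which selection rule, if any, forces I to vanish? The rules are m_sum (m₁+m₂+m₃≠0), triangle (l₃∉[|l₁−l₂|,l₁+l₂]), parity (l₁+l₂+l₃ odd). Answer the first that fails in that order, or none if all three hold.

none

Σmᵢ = 0  ✓
l₃∈[|l₁−l₂|,l₁+l₂]=[2,12], have l₃=4  ✓
Σlᵢ = 16 ⇒ even  ✓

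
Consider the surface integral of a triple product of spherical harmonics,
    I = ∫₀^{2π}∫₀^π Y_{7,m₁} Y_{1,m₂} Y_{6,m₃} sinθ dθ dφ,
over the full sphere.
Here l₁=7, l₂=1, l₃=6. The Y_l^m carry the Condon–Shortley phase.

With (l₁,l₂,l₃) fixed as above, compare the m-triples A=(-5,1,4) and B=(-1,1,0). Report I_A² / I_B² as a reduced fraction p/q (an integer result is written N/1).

Shared (l₁,l₂,l₃)=(7,1,6): N and (l;000)² cancel in I_A²/I_B².
A: Δ = 2!·12!·0!/15! = 1/1365; Racah Σ t=2..2: t=2:+1/14515200 = 1/14515200; ⇒ 3j(7 1 6; -5 1 4)² = 22/455, sgn +1
B: Δ = 2!·12!·0!/15! = 1/1365; Racah Σ t=2..2: t=2:+1/1036800 = 1/1036800; ⇒ 3j(7 1 6; -1 1 0)² = 4/195, sgn +1
I_A²/I_B² = (22/455)/(4/195) = 33/14

33/14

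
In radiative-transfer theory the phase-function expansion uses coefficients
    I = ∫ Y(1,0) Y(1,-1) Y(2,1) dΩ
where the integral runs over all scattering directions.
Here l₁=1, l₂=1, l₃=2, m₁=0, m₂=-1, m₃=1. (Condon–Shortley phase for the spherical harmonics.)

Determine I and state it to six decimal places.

m-sum 0 ✓  L=4 even ✓  0≤2≤2 ✓
Π(2lᵢ+1) = 3×3×5 = 45
triangle coeff Δ(1,1,2) = 1/30
Σ_t [0,0]: t=0:+1/1 = 1/1
(3j)²=2/15 [(1 1 2; 0 0 0)], sign=+1
Σ_t [0,0]: t=0:+1/2 = 1/2
(3j)²=1/10 [(1 1 2; 0 -1 1)], sign=-1
⇒ 4πI² = 3/5
I = (-1)√(3/5/(4π)) = -0.21850969

-0.218510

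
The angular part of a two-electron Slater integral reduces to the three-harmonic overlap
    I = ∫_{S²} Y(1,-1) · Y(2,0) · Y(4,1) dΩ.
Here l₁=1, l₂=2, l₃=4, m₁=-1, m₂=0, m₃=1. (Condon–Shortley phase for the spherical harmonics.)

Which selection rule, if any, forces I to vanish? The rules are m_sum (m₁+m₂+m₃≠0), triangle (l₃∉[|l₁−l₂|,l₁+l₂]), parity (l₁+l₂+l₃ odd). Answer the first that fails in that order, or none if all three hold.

triangle

azimuthal sum: -1 + 0 + 1 = 0  ✓
1 ≤ 4 ≤ 3 (triangle on l)  ✗
L = 1 + 2 + 4 = 7 (odd)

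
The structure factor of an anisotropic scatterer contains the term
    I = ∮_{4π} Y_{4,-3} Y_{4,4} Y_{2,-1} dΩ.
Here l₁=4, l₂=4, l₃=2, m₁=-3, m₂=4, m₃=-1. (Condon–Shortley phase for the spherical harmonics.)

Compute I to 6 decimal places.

Checks pass: Σm=0; 10 even; l₃=2∈[0,8].
(2·4+1)(2·4+1)(2·2+1) = 405
Δ: 6! 2! 2! / 11! → 1/13860
sum: t=2:+1/192 t=3:−1/36 t=4:+1/192 = -5/288
3j²(4 4 2; 0 0 0) = Δ·Π!·Σ² = 20/693  (sign -1)
sum: t=6:+1/1440 = 1/1440
3j²(4 4 2; -3 4 -1) = Δ·Π!·Σ² = 7/165  (sign -1)
combine: 4πI² = 405·20/693·7/165 = 60/121
take √, sign +1: I = 0.19864517

0.198645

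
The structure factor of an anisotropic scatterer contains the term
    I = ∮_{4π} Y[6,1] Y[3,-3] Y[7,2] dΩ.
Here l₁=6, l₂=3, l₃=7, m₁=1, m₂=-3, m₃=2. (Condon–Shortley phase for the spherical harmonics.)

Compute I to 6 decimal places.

m-sum 0 ✓  L=16 even ✓  3≤7≤9 ✓
Π(2lᵢ+1) = 13×7×15 = 1365
triangle coeff Δ(6,3,7) = 1/2042040
Σ_t [0,2]: t=0:+1/207360 t=1:−1/57600 t=2:+1/207360 = -1/129600
(3j)²=168/12155 [(6 3 7; 0 0 0)], sign=+1
Σ_t [0,0]: t=0:+1/691200 = 1/691200
(3j)²=189/9724 [(6 3 7; 1 -3 2)], sign=-1
⇒ 4πI² = 166698/454597
I = (-1)√(166698/454597/(4π)) = -0.17082325

-0.170823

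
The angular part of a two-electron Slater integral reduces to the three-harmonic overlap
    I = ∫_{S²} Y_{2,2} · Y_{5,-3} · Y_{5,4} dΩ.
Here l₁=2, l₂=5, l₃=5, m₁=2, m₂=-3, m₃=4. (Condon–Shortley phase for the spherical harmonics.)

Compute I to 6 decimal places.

0.000000

m-sum = 2 − 3 + 4 = 3 ≠ 0 ⇒ I = 0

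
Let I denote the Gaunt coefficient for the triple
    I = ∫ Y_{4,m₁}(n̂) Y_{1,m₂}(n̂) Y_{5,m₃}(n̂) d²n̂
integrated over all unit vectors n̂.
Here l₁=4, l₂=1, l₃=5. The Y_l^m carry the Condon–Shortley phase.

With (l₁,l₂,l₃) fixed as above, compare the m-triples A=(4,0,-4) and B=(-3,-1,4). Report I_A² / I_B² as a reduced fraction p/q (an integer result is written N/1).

1/4

Same 4,1,5: normalisation and zero-m 3j drop out of the ratio.
A: Δ: 0! 8! 2! / 11! → 1/495; sum: t=0:+1/40320 = 1/40320; 3j²(4 1 5; 4 0 -4) = Δ·Π!·Σ² = 1/55  (sign -1)
B: Δ: 0! 8! 2! / 11! → 1/495; sum: t=0:+1/10080 = 1/10080; 3j²(4 1 5; -3 -1 4) = Δ·Π!·Σ² = 4/55  (sign -1)
I_A²/I_B² = (1/55)/(4/55) = 1/4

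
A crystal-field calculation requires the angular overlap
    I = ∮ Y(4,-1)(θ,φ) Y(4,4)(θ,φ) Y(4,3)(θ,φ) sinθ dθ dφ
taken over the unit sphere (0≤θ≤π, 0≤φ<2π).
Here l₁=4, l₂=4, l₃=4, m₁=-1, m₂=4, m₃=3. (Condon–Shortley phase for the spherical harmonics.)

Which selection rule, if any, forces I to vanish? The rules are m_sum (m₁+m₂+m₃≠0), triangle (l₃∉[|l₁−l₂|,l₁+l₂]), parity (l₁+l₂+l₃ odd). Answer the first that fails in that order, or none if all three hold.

Σmᵢ = 6  ✗
l₃∈[|l₁−l₂|,l₁+l₂]=[0,8], have l₃=4
Σlᵢ = 12 ⇒ even

m_sum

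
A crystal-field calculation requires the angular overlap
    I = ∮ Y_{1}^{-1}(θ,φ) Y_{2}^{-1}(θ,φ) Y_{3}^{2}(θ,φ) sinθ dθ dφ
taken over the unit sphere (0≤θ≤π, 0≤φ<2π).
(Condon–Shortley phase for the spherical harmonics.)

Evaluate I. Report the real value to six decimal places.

0.261169

m-sum 0 ✓  L=6 even ✓  1≤3≤3 ✓
Π(2lᵢ+1) = 3×5×7 = 105
triangle coeff Δ(1,2,3) = 1/105
Σ_t [0,0]: t=0:+1/4 = 1/4
(3j)²=3/35 [(1 2 3; 0 0 0)], sign=-1
Σ_t [0,0]: t=0:+1/12 = 1/12
(3j)²=2/21 [(1 2 3; -1 -1 2)], sign=-1
⇒ 4πI² = 6/7
I = (+1)√(6/7/(4π)) = 0.26116903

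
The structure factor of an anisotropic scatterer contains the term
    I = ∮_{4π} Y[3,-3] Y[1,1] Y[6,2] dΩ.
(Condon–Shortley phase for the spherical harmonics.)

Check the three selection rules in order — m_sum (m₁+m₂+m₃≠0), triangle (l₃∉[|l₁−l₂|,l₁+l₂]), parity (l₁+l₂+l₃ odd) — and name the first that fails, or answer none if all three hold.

triangle

Σmᵢ = 0  ✓
l₃∈[|l₁−l₂|,l₁+l₂]=[2,4], have l₃=6  ✗
Σlᵢ = 10 ⇒ even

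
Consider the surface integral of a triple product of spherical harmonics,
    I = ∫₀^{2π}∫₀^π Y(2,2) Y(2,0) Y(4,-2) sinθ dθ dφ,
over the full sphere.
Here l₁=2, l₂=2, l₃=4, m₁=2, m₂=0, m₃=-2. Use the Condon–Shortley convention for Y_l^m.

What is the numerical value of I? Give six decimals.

0.156078

m-sum 0 ✓  L=8 even ✓  0≤4≤4 ✓
Π(2lᵢ+1) = 5×5×9 = 225
triangle coeff Δ(2,2,4) = 1/630
Σ_t [0,0]: t=0:+1/16 = 1/16
(3j)²=2/35 [(2 2 4; 0 0 0)], sign=+1
Σ_t [0,0]: t=0:+1/96 = 1/96
(3j)²=1/42 [(2 2 4; 2 0 -2)], sign=+1
⇒ 4πI² = 15/49
I = (+1)√(15/49/(4π)) = 0.15607835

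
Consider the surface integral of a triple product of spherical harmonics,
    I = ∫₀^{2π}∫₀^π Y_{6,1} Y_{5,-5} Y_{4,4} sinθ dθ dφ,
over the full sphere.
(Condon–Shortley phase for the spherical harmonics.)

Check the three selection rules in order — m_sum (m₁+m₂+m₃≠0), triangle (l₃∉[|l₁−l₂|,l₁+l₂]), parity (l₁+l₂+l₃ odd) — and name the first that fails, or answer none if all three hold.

parity

azimuthal sum: 1 − 5 + 4 = 0  ✓
1 ≤ 4 ≤ 11 (triangle on l)  ✓
L = 6 + 5 + 4 = 15 (odd)  ✗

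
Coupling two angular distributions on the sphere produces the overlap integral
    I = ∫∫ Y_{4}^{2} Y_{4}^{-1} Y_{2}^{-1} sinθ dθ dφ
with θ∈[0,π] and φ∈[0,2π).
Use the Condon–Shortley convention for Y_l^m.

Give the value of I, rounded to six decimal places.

Checks pass: Σm=0; 10 even; l₃=2∈[0,8].
(2·4+1)(2·4+1)(2·2+1) = 405
Δ: 6! 2! 2! / 11! → 1/13860
sum: t=2:+1/192 t=3:−1/36 t=4:+1/192 = -5/288
3j²(4 4 2; 0 0 0) = Δ·Π!·Σ² = 20/693  (sign -1)
sum: t=1:−1/240 t=2:+1/96 = 1/160
3j²(4 4 2; 2 -1 -1) = Δ·Π!·Σ² = 27/1540  (sign -1)
combine: 4πI² = 405·20/693·27/1540 = 1215/5929
take √, sign +1: I = 0.12770047

0.127700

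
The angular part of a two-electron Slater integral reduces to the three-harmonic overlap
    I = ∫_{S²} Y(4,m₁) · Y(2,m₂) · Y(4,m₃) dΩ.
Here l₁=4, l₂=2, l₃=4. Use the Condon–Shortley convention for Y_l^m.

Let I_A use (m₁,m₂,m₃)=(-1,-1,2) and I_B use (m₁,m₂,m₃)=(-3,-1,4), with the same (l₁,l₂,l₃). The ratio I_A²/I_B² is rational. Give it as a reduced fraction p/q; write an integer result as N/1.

81/196

Same 4,2,4: normalisation and zero-m 3j drop out of the ratio.
A: Δ: 2! 6! 2! / 11! → 1/13860; sum: t=0:+1/240 t=1:−1/96 = -1/160; 3j²(4 2 4; -1 -1 2) = Δ·Π!·Σ² = 27/1540  (sign -1)
B: Δ: 2! 6! 2! / 11! → 1/13860; sum: t=1:−1/1440 = -1/1440; 3j²(4 2 4; -3 -1 4) = Δ·Π!·Σ² = 7/165  (sign -1)
I_A²/I_B² = (27/1540)/(7/165) = 81/196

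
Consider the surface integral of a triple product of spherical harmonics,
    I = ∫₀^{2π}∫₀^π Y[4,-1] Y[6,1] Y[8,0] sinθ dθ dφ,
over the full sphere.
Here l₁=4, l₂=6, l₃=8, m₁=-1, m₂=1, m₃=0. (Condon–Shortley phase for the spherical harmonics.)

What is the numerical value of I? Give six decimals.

Rules hold: Σm=0, L=18 even, 2≤8≤10.
N = 9·13·17 = 1989
Δ = 2!·6!·10!/19! = 1/23279256
Racah Σ t=0..2: t=0:+1/1658880 t=1:−1/518400 t=2:+1/1658880 = -1/1382400
⇒ 3j(4 6 8; 0 0 0)² = 504/46189, sgn -1
Racah Σ t=0..2: t=0:+1/7257600 t=1:−1/829440 t=2:+1/1036800 = -1/9676800
⇒ 3j(4 6 8; -1 1 0)² = 15/46189, sgn -1
4πI² = N·(3j₀)²·(3jₘ)² = 68040/9653501
I = +1·√(0.00704822/4π) = 0.02368290

0.023683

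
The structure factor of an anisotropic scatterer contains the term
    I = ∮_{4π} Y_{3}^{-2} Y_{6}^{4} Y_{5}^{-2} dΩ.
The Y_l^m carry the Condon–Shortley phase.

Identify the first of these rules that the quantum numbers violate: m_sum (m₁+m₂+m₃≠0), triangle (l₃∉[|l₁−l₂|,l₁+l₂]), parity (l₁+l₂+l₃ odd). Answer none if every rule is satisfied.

Σmᵢ = 0  ✓
l₃∈[|l₁−l₂|,l₁+l₂]=[3,9], have l₃=5  ✓
Σlᵢ = 14 ⇒ even  ✓

none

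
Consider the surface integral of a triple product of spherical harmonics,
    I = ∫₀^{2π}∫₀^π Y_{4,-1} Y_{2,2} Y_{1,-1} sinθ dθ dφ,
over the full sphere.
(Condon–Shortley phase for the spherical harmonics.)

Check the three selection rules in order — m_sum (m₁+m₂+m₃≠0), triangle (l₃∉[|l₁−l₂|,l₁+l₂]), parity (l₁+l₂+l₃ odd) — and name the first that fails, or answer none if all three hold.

m₁+m₂+m₃ = -1 + 2 − 1 = 0  ✓
triangle: |4−2|=2 ≤ l₃=1 ≤ 4+2=6  ✗
parity: l₁+l₂+l₃ = 7 is odd

triangle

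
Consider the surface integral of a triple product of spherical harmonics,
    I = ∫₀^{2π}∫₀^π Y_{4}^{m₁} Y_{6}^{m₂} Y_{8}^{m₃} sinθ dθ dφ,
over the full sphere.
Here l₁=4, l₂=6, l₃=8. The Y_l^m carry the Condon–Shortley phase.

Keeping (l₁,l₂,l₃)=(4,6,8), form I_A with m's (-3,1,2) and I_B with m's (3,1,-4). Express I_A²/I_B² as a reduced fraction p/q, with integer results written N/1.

8281/2750

l's match ⇒ only the (l;m) 3-j factors differ between A and B.
A: triangle coeff Δ(4,6,8) = 1/23279256; Σ_t [1,2]: t=1:−1/12441600 t=2:+1/3456000 = 13/62208000; (3j)²=637/42636 [(4 6 8; -3 1 2)], sign=+1
B: triangle coeff Δ(4,6,8) = 1/23279256; Σ_t [0,1]: t=0:+1/7257600 t=1:−1/12441600 = 1/17418240; (3j)²=125/25194 [(4 6 8; 3 1 -4)], sign=+1
I_A²/I_B² = (637/42636)/(125/25194) = 8281/2750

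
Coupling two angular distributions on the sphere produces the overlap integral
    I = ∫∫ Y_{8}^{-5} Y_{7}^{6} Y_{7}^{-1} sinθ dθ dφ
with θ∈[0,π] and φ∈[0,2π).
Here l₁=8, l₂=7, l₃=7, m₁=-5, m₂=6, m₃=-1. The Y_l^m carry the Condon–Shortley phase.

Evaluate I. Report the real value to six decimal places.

Checks pass: Σm=0; 22 even; l₃=7∈[1,15].
(2·8+1)(2·7+1)(2·7+1) = 3825
Δ: 8! 8! 6! / 23! → 1/22086194130
sum: t=1:−1/18289152000 t=2:+1/248832000 t=3:−1/24883200 t=4:+1/11943936 t=5:−1/24883200 t=6:+1/248832000 t=7:−1/18289152000 = 11/975421440
3j²(8 7 7; 0 0 0) = Δ·Π!·Σ² = 1750/289731  (sign -1)
sum: t=7:−1/5225472000 t=8:+1/3483648000 = 1/10450944000
3j²(8 7 7; -5 6 -1) = Δ·Π!·Σ² = 104/37145  (sign +1)
combine: 4πI² = 3825·1750/289731·104/37145 = 210000/3246473
take √, sign -1: I = -0.07174619

-0.071746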